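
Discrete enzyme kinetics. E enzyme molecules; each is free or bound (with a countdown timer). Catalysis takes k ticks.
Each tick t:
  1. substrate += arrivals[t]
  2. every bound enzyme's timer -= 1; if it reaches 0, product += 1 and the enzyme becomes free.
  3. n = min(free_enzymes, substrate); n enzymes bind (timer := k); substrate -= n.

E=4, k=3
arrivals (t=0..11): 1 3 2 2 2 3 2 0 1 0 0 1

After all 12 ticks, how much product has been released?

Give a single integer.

Answer: 12

Derivation:
t=0: arr=1 -> substrate=0 bound=1 product=0
t=1: arr=3 -> substrate=0 bound=4 product=0
t=2: arr=2 -> substrate=2 bound=4 product=0
t=3: arr=2 -> substrate=3 bound=4 product=1
t=4: arr=2 -> substrate=2 bound=4 product=4
t=5: arr=3 -> substrate=5 bound=4 product=4
t=6: arr=2 -> substrate=6 bound=4 product=5
t=7: arr=0 -> substrate=3 bound=4 product=8
t=8: arr=1 -> substrate=4 bound=4 product=8
t=9: arr=0 -> substrate=3 bound=4 product=9
t=10: arr=0 -> substrate=0 bound=4 product=12
t=11: arr=1 -> substrate=1 bound=4 product=12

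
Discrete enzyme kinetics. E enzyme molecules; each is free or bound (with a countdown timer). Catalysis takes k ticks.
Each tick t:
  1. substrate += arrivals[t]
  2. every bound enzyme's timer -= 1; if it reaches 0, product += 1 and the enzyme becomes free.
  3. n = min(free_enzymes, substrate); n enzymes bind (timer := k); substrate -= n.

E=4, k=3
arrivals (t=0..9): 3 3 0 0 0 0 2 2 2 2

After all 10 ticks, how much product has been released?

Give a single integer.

Answer: 8

Derivation:
t=0: arr=3 -> substrate=0 bound=3 product=0
t=1: arr=3 -> substrate=2 bound=4 product=0
t=2: arr=0 -> substrate=2 bound=4 product=0
t=3: arr=0 -> substrate=0 bound=3 product=3
t=4: arr=0 -> substrate=0 bound=2 product=4
t=5: arr=0 -> substrate=0 bound=2 product=4
t=6: arr=2 -> substrate=0 bound=2 product=6
t=7: arr=2 -> substrate=0 bound=4 product=6
t=8: arr=2 -> substrate=2 bound=4 product=6
t=9: arr=2 -> substrate=2 bound=4 product=8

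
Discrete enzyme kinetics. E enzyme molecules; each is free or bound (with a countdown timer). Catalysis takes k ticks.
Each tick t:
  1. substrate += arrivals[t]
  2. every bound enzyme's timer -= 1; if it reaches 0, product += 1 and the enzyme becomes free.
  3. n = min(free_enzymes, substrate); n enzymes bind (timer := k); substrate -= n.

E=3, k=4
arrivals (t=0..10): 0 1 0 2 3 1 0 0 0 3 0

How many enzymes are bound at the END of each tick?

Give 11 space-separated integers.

t=0: arr=0 -> substrate=0 bound=0 product=0
t=1: arr=1 -> substrate=0 bound=1 product=0
t=2: arr=0 -> substrate=0 bound=1 product=0
t=3: arr=2 -> substrate=0 bound=3 product=0
t=4: arr=3 -> substrate=3 bound=3 product=0
t=5: arr=1 -> substrate=3 bound=3 product=1
t=6: arr=0 -> substrate=3 bound=3 product=1
t=7: arr=0 -> substrate=1 bound=3 product=3
t=8: arr=0 -> substrate=1 bound=3 product=3
t=9: arr=3 -> substrate=3 bound=3 product=4
t=10: arr=0 -> substrate=3 bound=3 product=4

Answer: 0 1 1 3 3 3 3 3 3 3 3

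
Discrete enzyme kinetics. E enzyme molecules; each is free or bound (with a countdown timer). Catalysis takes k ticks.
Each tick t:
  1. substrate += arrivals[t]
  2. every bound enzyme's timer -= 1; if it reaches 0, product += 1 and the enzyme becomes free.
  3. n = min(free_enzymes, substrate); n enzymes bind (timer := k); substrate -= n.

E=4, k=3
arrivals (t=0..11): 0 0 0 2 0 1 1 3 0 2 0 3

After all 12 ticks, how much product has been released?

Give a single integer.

t=0: arr=0 -> substrate=0 bound=0 product=0
t=1: arr=0 -> substrate=0 bound=0 product=0
t=2: arr=0 -> substrate=0 bound=0 product=0
t=3: arr=2 -> substrate=0 bound=2 product=0
t=4: arr=0 -> substrate=0 bound=2 product=0
t=5: arr=1 -> substrate=0 bound=3 product=0
t=6: arr=1 -> substrate=0 bound=2 product=2
t=7: arr=3 -> substrate=1 bound=4 product=2
t=8: arr=0 -> substrate=0 bound=4 product=3
t=9: arr=2 -> substrate=1 bound=4 product=4
t=10: arr=0 -> substrate=0 bound=3 product=6
t=11: arr=3 -> substrate=1 bound=4 product=7

Answer: 7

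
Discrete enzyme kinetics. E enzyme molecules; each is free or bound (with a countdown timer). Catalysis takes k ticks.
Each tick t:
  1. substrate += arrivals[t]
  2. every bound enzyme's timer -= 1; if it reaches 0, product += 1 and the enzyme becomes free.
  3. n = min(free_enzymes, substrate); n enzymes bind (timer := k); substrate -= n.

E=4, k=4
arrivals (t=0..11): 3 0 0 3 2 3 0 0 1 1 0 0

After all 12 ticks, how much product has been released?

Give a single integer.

Answer: 8

Derivation:
t=0: arr=3 -> substrate=0 bound=3 product=0
t=1: arr=0 -> substrate=0 bound=3 product=0
t=2: arr=0 -> substrate=0 bound=3 product=0
t=3: arr=3 -> substrate=2 bound=4 product=0
t=4: arr=2 -> substrate=1 bound=4 product=3
t=5: arr=3 -> substrate=4 bound=4 product=3
t=6: arr=0 -> substrate=4 bound=4 product=3
t=7: arr=0 -> substrate=3 bound=4 product=4
t=8: arr=1 -> substrate=1 bound=4 product=7
t=9: arr=1 -> substrate=2 bound=4 product=7
t=10: arr=0 -> substrate=2 bound=4 product=7
t=11: arr=0 -> substrate=1 bound=4 product=8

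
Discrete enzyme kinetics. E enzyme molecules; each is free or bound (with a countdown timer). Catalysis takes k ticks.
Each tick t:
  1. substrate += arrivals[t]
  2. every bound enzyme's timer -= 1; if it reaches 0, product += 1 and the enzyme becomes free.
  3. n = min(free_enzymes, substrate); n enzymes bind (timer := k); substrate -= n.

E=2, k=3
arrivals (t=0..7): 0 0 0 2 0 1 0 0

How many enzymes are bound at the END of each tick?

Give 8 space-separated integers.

Answer: 0 0 0 2 2 2 1 1

Derivation:
t=0: arr=0 -> substrate=0 bound=0 product=0
t=1: arr=0 -> substrate=0 bound=0 product=0
t=2: arr=0 -> substrate=0 bound=0 product=0
t=3: arr=2 -> substrate=0 bound=2 product=0
t=4: arr=0 -> substrate=0 bound=2 product=0
t=5: arr=1 -> substrate=1 bound=2 product=0
t=6: arr=0 -> substrate=0 bound=1 product=2
t=7: arr=0 -> substrate=0 bound=1 product=2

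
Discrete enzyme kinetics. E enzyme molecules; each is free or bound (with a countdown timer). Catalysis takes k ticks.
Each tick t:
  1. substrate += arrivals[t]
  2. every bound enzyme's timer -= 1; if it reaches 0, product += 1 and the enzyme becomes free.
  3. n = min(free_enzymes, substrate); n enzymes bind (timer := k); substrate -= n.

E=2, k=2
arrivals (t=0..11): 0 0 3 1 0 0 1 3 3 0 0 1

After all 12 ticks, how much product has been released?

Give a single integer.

Answer: 8

Derivation:
t=0: arr=0 -> substrate=0 bound=0 product=0
t=1: arr=0 -> substrate=0 bound=0 product=0
t=2: arr=3 -> substrate=1 bound=2 product=0
t=3: arr=1 -> substrate=2 bound=2 product=0
t=4: arr=0 -> substrate=0 bound=2 product=2
t=5: arr=0 -> substrate=0 bound=2 product=2
t=6: arr=1 -> substrate=0 bound=1 product=4
t=7: arr=3 -> substrate=2 bound=2 product=4
t=8: arr=3 -> substrate=4 bound=2 product=5
t=9: arr=0 -> substrate=3 bound=2 product=6
t=10: arr=0 -> substrate=2 bound=2 product=7
t=11: arr=1 -> substrate=2 bound=2 product=8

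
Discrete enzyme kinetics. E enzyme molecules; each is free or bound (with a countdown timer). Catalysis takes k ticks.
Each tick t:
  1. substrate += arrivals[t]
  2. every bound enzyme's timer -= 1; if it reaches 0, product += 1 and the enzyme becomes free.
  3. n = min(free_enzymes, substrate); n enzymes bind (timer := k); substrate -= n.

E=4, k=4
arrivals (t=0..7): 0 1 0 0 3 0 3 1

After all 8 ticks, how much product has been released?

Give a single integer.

t=0: arr=0 -> substrate=0 bound=0 product=0
t=1: arr=1 -> substrate=0 bound=1 product=0
t=2: arr=0 -> substrate=0 bound=1 product=0
t=3: arr=0 -> substrate=0 bound=1 product=0
t=4: arr=3 -> substrate=0 bound=4 product=0
t=5: arr=0 -> substrate=0 bound=3 product=1
t=6: arr=3 -> substrate=2 bound=4 product=1
t=7: arr=1 -> substrate=3 bound=4 product=1

Answer: 1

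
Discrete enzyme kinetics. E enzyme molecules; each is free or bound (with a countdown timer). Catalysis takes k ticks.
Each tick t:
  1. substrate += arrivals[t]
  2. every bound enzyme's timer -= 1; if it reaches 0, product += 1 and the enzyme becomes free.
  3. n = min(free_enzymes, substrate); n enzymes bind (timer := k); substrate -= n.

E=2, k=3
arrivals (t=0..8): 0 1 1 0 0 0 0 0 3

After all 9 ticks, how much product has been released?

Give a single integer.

t=0: arr=0 -> substrate=0 bound=0 product=0
t=1: arr=1 -> substrate=0 bound=1 product=0
t=2: arr=1 -> substrate=0 bound=2 product=0
t=3: arr=0 -> substrate=0 bound=2 product=0
t=4: arr=0 -> substrate=0 bound=1 product=1
t=5: arr=0 -> substrate=0 bound=0 product=2
t=6: arr=0 -> substrate=0 bound=0 product=2
t=7: arr=0 -> substrate=0 bound=0 product=2
t=8: arr=3 -> substrate=1 bound=2 product=2

Answer: 2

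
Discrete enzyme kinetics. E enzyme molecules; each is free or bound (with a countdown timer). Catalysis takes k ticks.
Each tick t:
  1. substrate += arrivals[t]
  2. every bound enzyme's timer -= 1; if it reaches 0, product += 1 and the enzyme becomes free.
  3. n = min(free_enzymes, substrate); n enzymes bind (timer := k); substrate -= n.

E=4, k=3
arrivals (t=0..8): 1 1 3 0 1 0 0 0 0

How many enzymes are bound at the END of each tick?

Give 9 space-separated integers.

t=0: arr=1 -> substrate=0 bound=1 product=0
t=1: arr=1 -> substrate=0 bound=2 product=0
t=2: arr=3 -> substrate=1 bound=4 product=0
t=3: arr=0 -> substrate=0 bound=4 product=1
t=4: arr=1 -> substrate=0 bound=4 product=2
t=5: arr=0 -> substrate=0 bound=2 product=4
t=6: arr=0 -> substrate=0 bound=1 product=5
t=7: arr=0 -> substrate=0 bound=0 product=6
t=8: arr=0 -> substrate=0 bound=0 product=6

Answer: 1 2 4 4 4 2 1 0 0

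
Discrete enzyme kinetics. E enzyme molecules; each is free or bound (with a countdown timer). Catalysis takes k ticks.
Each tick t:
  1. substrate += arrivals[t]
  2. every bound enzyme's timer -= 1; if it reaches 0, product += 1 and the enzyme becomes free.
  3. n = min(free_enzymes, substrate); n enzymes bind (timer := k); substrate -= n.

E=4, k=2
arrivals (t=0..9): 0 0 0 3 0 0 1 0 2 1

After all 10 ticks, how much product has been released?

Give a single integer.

t=0: arr=0 -> substrate=0 bound=0 product=0
t=1: arr=0 -> substrate=0 bound=0 product=0
t=2: arr=0 -> substrate=0 bound=0 product=0
t=3: arr=3 -> substrate=0 bound=3 product=0
t=4: arr=0 -> substrate=0 bound=3 product=0
t=5: arr=0 -> substrate=0 bound=0 product=3
t=6: arr=1 -> substrate=0 bound=1 product=3
t=7: arr=0 -> substrate=0 bound=1 product=3
t=8: arr=2 -> substrate=0 bound=2 product=4
t=9: arr=1 -> substrate=0 bound=3 product=4

Answer: 4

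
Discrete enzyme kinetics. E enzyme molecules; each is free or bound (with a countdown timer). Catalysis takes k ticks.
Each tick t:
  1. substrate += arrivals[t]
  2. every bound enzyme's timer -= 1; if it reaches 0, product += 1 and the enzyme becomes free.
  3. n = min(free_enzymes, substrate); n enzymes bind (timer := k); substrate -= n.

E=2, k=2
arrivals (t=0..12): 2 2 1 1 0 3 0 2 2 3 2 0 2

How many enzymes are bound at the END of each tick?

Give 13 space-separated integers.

Answer: 2 2 2 2 2 2 2 2 2 2 2 2 2

Derivation:
t=0: arr=2 -> substrate=0 bound=2 product=0
t=1: arr=2 -> substrate=2 bound=2 product=0
t=2: arr=1 -> substrate=1 bound=2 product=2
t=3: arr=1 -> substrate=2 bound=2 product=2
t=4: arr=0 -> substrate=0 bound=2 product=4
t=5: arr=3 -> substrate=3 bound=2 product=4
t=6: arr=0 -> substrate=1 bound=2 product=6
t=7: arr=2 -> substrate=3 bound=2 product=6
t=8: arr=2 -> substrate=3 bound=2 product=8
t=9: arr=3 -> substrate=6 bound=2 product=8
t=10: arr=2 -> substrate=6 bound=2 product=10
t=11: arr=0 -> substrate=6 bound=2 product=10
t=12: arr=2 -> substrate=6 bound=2 product=12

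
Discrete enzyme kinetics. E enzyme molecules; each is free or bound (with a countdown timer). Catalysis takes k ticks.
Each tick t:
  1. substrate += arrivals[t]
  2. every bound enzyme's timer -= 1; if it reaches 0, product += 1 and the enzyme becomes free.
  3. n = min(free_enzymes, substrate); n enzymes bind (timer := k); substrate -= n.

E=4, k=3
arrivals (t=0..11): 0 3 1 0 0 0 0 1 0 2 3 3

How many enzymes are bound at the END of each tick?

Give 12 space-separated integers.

Answer: 0 3 4 4 1 0 0 1 1 3 4 4

Derivation:
t=0: arr=0 -> substrate=0 bound=0 product=0
t=1: arr=3 -> substrate=0 bound=3 product=0
t=2: arr=1 -> substrate=0 bound=4 product=0
t=3: arr=0 -> substrate=0 bound=4 product=0
t=4: arr=0 -> substrate=0 bound=1 product=3
t=5: arr=0 -> substrate=0 bound=0 product=4
t=6: arr=0 -> substrate=0 bound=0 product=4
t=7: arr=1 -> substrate=0 bound=1 product=4
t=8: arr=0 -> substrate=0 bound=1 product=4
t=9: arr=2 -> substrate=0 bound=3 product=4
t=10: arr=3 -> substrate=1 bound=4 product=5
t=11: arr=3 -> substrate=4 bound=4 product=5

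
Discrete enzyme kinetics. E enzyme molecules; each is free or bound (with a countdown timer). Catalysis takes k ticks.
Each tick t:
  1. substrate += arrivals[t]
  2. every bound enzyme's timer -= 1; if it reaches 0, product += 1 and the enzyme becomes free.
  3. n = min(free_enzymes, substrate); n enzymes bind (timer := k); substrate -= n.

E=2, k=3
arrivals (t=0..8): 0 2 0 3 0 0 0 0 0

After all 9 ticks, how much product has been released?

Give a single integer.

t=0: arr=0 -> substrate=0 bound=0 product=0
t=1: arr=2 -> substrate=0 bound=2 product=0
t=2: arr=0 -> substrate=0 bound=2 product=0
t=3: arr=3 -> substrate=3 bound=2 product=0
t=4: arr=0 -> substrate=1 bound=2 product=2
t=5: arr=0 -> substrate=1 bound=2 product=2
t=6: arr=0 -> substrate=1 bound=2 product=2
t=7: arr=0 -> substrate=0 bound=1 product=4
t=8: arr=0 -> substrate=0 bound=1 product=4

Answer: 4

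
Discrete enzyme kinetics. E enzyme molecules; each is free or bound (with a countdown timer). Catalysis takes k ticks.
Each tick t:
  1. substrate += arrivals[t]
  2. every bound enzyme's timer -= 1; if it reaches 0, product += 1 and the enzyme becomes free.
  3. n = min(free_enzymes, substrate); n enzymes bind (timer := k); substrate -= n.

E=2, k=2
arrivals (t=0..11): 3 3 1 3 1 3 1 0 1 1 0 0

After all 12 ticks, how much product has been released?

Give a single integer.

t=0: arr=3 -> substrate=1 bound=2 product=0
t=1: arr=3 -> substrate=4 bound=2 product=0
t=2: arr=1 -> substrate=3 bound=2 product=2
t=3: arr=3 -> substrate=6 bound=2 product=2
t=4: arr=1 -> substrate=5 bound=2 product=4
t=5: arr=3 -> substrate=8 bound=2 product=4
t=6: arr=1 -> substrate=7 bound=2 product=6
t=7: arr=0 -> substrate=7 bound=2 product=6
t=8: arr=1 -> substrate=6 bound=2 product=8
t=9: arr=1 -> substrate=7 bound=2 product=8
t=10: arr=0 -> substrate=5 bound=2 product=10
t=11: arr=0 -> substrate=5 bound=2 product=10

Answer: 10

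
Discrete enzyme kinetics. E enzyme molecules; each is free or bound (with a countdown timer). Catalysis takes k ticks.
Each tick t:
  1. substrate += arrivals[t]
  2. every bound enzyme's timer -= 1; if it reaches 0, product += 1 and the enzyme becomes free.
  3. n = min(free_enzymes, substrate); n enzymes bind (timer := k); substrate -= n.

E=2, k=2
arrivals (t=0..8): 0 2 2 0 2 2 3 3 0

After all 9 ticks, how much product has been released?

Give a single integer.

Answer: 6

Derivation:
t=0: arr=0 -> substrate=0 bound=0 product=0
t=1: arr=2 -> substrate=0 bound=2 product=0
t=2: arr=2 -> substrate=2 bound=2 product=0
t=3: arr=0 -> substrate=0 bound=2 product=2
t=4: arr=2 -> substrate=2 bound=2 product=2
t=5: arr=2 -> substrate=2 bound=2 product=4
t=6: arr=3 -> substrate=5 bound=2 product=4
t=7: arr=3 -> substrate=6 bound=2 product=6
t=8: arr=0 -> substrate=6 bound=2 product=6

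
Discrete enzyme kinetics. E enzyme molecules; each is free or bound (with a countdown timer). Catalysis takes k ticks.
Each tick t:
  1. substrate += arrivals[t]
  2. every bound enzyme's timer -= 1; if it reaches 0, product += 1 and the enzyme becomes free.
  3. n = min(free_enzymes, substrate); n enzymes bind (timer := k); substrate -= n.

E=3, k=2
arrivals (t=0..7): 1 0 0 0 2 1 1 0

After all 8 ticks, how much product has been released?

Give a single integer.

t=0: arr=1 -> substrate=0 bound=1 product=0
t=1: arr=0 -> substrate=0 bound=1 product=0
t=2: arr=0 -> substrate=0 bound=0 product=1
t=3: arr=0 -> substrate=0 bound=0 product=1
t=4: arr=2 -> substrate=0 bound=2 product=1
t=5: arr=1 -> substrate=0 bound=3 product=1
t=6: arr=1 -> substrate=0 bound=2 product=3
t=7: arr=0 -> substrate=0 bound=1 product=4

Answer: 4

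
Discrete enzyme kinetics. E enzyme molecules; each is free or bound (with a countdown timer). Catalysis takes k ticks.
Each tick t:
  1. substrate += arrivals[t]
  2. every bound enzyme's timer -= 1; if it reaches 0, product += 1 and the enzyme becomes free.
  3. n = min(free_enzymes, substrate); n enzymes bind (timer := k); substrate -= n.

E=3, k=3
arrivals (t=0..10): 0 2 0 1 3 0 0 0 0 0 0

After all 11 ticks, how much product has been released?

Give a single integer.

Answer: 6

Derivation:
t=0: arr=0 -> substrate=0 bound=0 product=0
t=1: arr=2 -> substrate=0 bound=2 product=0
t=2: arr=0 -> substrate=0 bound=2 product=0
t=3: arr=1 -> substrate=0 bound=3 product=0
t=4: arr=3 -> substrate=1 bound=3 product=2
t=5: arr=0 -> substrate=1 bound=3 product=2
t=6: arr=0 -> substrate=0 bound=3 product=3
t=7: arr=0 -> substrate=0 bound=1 product=5
t=8: arr=0 -> substrate=0 bound=1 product=5
t=9: arr=0 -> substrate=0 bound=0 product=6
t=10: arr=0 -> substrate=0 bound=0 product=6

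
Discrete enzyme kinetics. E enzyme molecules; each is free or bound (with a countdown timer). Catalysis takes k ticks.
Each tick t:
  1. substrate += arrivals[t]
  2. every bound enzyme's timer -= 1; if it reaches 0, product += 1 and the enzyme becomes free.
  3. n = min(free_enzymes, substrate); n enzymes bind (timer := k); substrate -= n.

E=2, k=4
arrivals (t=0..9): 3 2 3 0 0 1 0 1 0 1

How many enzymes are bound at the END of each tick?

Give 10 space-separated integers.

t=0: arr=3 -> substrate=1 bound=2 product=0
t=1: arr=2 -> substrate=3 bound=2 product=0
t=2: arr=3 -> substrate=6 bound=2 product=0
t=3: arr=0 -> substrate=6 bound=2 product=0
t=4: arr=0 -> substrate=4 bound=2 product=2
t=5: arr=1 -> substrate=5 bound=2 product=2
t=6: arr=0 -> substrate=5 bound=2 product=2
t=7: arr=1 -> substrate=6 bound=2 product=2
t=8: arr=0 -> substrate=4 bound=2 product=4
t=9: arr=1 -> substrate=5 bound=2 product=4

Answer: 2 2 2 2 2 2 2 2 2 2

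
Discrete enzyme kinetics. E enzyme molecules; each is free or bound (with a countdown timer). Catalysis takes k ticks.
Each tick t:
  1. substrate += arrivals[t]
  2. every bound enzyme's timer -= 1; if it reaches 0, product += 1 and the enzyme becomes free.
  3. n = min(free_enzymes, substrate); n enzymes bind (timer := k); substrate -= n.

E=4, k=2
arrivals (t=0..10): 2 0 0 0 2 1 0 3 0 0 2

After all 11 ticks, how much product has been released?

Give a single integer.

Answer: 8

Derivation:
t=0: arr=2 -> substrate=0 bound=2 product=0
t=1: arr=0 -> substrate=0 bound=2 product=0
t=2: arr=0 -> substrate=0 bound=0 product=2
t=3: arr=0 -> substrate=0 bound=0 product=2
t=4: arr=2 -> substrate=0 bound=2 product=2
t=5: arr=1 -> substrate=0 bound=3 product=2
t=6: arr=0 -> substrate=0 bound=1 product=4
t=7: arr=3 -> substrate=0 bound=3 product=5
t=8: arr=0 -> substrate=0 bound=3 product=5
t=9: arr=0 -> substrate=0 bound=0 product=8
t=10: arr=2 -> substrate=0 bound=2 product=8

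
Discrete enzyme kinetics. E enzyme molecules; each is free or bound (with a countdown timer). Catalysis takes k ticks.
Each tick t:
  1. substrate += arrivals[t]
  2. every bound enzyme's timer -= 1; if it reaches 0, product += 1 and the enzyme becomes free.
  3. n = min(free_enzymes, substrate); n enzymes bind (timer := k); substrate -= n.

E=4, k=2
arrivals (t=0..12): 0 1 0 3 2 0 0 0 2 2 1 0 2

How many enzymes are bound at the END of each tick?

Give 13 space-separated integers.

Answer: 0 1 1 3 4 2 1 0 2 4 3 1 2

Derivation:
t=0: arr=0 -> substrate=0 bound=0 product=0
t=1: arr=1 -> substrate=0 bound=1 product=0
t=2: arr=0 -> substrate=0 bound=1 product=0
t=3: arr=3 -> substrate=0 bound=3 product=1
t=4: arr=2 -> substrate=1 bound=4 product=1
t=5: arr=0 -> substrate=0 bound=2 product=4
t=6: arr=0 -> substrate=0 bound=1 product=5
t=7: arr=0 -> substrate=0 bound=0 product=6
t=8: arr=2 -> substrate=0 bound=2 product=6
t=9: arr=2 -> substrate=0 bound=4 product=6
t=10: arr=1 -> substrate=0 bound=3 product=8
t=11: arr=0 -> substrate=0 bound=1 product=10
t=12: arr=2 -> substrate=0 bound=2 product=11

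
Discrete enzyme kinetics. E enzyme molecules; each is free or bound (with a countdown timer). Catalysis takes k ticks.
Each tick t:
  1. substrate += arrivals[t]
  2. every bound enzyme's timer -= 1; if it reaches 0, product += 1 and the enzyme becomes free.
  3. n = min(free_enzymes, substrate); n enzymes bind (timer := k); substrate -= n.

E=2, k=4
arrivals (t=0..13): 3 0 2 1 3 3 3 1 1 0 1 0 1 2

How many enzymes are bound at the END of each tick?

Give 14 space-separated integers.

t=0: arr=3 -> substrate=1 bound=2 product=0
t=1: arr=0 -> substrate=1 bound=2 product=0
t=2: arr=2 -> substrate=3 bound=2 product=0
t=3: arr=1 -> substrate=4 bound=2 product=0
t=4: arr=3 -> substrate=5 bound=2 product=2
t=5: arr=3 -> substrate=8 bound=2 product=2
t=6: arr=3 -> substrate=11 bound=2 product=2
t=7: arr=1 -> substrate=12 bound=2 product=2
t=8: arr=1 -> substrate=11 bound=2 product=4
t=9: arr=0 -> substrate=11 bound=2 product=4
t=10: arr=1 -> substrate=12 bound=2 product=4
t=11: arr=0 -> substrate=12 bound=2 product=4
t=12: arr=1 -> substrate=11 bound=2 product=6
t=13: arr=2 -> substrate=13 bound=2 product=6

Answer: 2 2 2 2 2 2 2 2 2 2 2 2 2 2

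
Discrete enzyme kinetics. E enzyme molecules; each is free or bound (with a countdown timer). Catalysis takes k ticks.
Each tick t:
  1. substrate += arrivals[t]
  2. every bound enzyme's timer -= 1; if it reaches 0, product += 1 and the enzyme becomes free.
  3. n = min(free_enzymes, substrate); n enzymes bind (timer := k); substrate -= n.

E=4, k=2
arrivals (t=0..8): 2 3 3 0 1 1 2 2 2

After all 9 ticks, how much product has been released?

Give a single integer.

t=0: arr=2 -> substrate=0 bound=2 product=0
t=1: arr=3 -> substrate=1 bound=4 product=0
t=2: arr=3 -> substrate=2 bound=4 product=2
t=3: arr=0 -> substrate=0 bound=4 product=4
t=4: arr=1 -> substrate=0 bound=3 product=6
t=5: arr=1 -> substrate=0 bound=2 product=8
t=6: arr=2 -> substrate=0 bound=3 product=9
t=7: arr=2 -> substrate=0 bound=4 product=10
t=8: arr=2 -> substrate=0 bound=4 product=12

Answer: 12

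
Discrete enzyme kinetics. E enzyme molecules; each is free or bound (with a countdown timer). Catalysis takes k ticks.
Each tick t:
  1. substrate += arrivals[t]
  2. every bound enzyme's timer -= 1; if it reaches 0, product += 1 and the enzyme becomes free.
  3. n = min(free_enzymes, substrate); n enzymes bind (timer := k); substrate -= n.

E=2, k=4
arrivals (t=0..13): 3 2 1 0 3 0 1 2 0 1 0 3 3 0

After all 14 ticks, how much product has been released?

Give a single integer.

t=0: arr=3 -> substrate=1 bound=2 product=0
t=1: arr=2 -> substrate=3 bound=2 product=0
t=2: arr=1 -> substrate=4 bound=2 product=0
t=3: arr=0 -> substrate=4 bound=2 product=0
t=4: arr=3 -> substrate=5 bound=2 product=2
t=5: arr=0 -> substrate=5 bound=2 product=2
t=6: arr=1 -> substrate=6 bound=2 product=2
t=7: arr=2 -> substrate=8 bound=2 product=2
t=8: arr=0 -> substrate=6 bound=2 product=4
t=9: arr=1 -> substrate=7 bound=2 product=4
t=10: arr=0 -> substrate=7 bound=2 product=4
t=11: arr=3 -> substrate=10 bound=2 product=4
t=12: arr=3 -> substrate=11 bound=2 product=6
t=13: arr=0 -> substrate=11 bound=2 product=6

Answer: 6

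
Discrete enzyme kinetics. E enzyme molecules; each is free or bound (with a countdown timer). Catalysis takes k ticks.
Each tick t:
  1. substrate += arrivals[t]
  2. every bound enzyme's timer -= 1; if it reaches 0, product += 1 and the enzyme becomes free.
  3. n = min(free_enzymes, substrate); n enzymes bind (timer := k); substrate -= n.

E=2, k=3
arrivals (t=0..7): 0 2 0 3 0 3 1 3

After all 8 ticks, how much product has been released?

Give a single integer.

t=0: arr=0 -> substrate=0 bound=0 product=0
t=1: arr=2 -> substrate=0 bound=2 product=0
t=2: arr=0 -> substrate=0 bound=2 product=0
t=3: arr=3 -> substrate=3 bound=2 product=0
t=4: arr=0 -> substrate=1 bound=2 product=2
t=5: arr=3 -> substrate=4 bound=2 product=2
t=6: arr=1 -> substrate=5 bound=2 product=2
t=7: arr=3 -> substrate=6 bound=2 product=4

Answer: 4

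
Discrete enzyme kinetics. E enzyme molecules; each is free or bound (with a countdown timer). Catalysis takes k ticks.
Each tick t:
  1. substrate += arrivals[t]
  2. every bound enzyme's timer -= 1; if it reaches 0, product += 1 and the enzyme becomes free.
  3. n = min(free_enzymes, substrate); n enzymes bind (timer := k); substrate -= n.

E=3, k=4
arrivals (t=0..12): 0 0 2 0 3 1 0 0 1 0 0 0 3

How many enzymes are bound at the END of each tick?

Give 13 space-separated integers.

t=0: arr=0 -> substrate=0 bound=0 product=0
t=1: arr=0 -> substrate=0 bound=0 product=0
t=2: arr=2 -> substrate=0 bound=2 product=0
t=3: arr=0 -> substrate=0 bound=2 product=0
t=4: arr=3 -> substrate=2 bound=3 product=0
t=5: arr=1 -> substrate=3 bound=3 product=0
t=6: arr=0 -> substrate=1 bound=3 product=2
t=7: arr=0 -> substrate=1 bound=3 product=2
t=8: arr=1 -> substrate=1 bound=3 product=3
t=9: arr=0 -> substrate=1 bound=3 product=3
t=10: arr=0 -> substrate=0 bound=2 product=5
t=11: arr=0 -> substrate=0 bound=2 product=5
t=12: arr=3 -> substrate=1 bound=3 product=6

Answer: 0 0 2 2 3 3 3 3 3 3 2 2 3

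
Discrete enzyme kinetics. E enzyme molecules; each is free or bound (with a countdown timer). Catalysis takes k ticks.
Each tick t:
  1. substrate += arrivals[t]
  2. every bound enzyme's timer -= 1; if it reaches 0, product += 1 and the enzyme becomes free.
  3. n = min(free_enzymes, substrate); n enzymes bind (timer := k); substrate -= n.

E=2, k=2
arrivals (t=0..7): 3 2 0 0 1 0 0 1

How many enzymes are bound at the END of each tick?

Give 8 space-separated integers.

Answer: 2 2 2 2 2 2 0 1

Derivation:
t=0: arr=3 -> substrate=1 bound=2 product=0
t=1: arr=2 -> substrate=3 bound=2 product=0
t=2: arr=0 -> substrate=1 bound=2 product=2
t=3: arr=0 -> substrate=1 bound=2 product=2
t=4: arr=1 -> substrate=0 bound=2 product=4
t=5: arr=0 -> substrate=0 bound=2 product=4
t=6: arr=0 -> substrate=0 bound=0 product=6
t=7: arr=1 -> substrate=0 bound=1 product=6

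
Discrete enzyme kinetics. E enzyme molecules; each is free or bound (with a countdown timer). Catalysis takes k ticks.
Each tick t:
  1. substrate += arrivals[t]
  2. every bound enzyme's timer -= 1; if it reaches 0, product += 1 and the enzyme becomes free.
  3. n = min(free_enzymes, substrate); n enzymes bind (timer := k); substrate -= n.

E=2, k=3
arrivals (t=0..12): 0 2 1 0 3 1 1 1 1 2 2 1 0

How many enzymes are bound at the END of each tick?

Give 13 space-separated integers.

Answer: 0 2 2 2 2 2 2 2 2 2 2 2 2

Derivation:
t=0: arr=0 -> substrate=0 bound=0 product=0
t=1: arr=2 -> substrate=0 bound=2 product=0
t=2: arr=1 -> substrate=1 bound=2 product=0
t=3: arr=0 -> substrate=1 bound=2 product=0
t=4: arr=3 -> substrate=2 bound=2 product=2
t=5: arr=1 -> substrate=3 bound=2 product=2
t=6: arr=1 -> substrate=4 bound=2 product=2
t=7: arr=1 -> substrate=3 bound=2 product=4
t=8: arr=1 -> substrate=4 bound=2 product=4
t=9: arr=2 -> substrate=6 bound=2 product=4
t=10: arr=2 -> substrate=6 bound=2 product=6
t=11: arr=1 -> substrate=7 bound=2 product=6
t=12: arr=0 -> substrate=7 bound=2 product=6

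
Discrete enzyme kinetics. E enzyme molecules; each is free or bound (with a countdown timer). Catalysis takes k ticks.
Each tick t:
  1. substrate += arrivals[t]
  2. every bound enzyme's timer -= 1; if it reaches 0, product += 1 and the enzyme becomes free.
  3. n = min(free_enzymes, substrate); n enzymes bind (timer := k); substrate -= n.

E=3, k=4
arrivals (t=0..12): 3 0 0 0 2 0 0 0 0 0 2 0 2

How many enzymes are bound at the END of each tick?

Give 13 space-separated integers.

t=0: arr=3 -> substrate=0 bound=3 product=0
t=1: arr=0 -> substrate=0 bound=3 product=0
t=2: arr=0 -> substrate=0 bound=3 product=0
t=3: arr=0 -> substrate=0 bound=3 product=0
t=4: arr=2 -> substrate=0 bound=2 product=3
t=5: arr=0 -> substrate=0 bound=2 product=3
t=6: arr=0 -> substrate=0 bound=2 product=3
t=7: arr=0 -> substrate=0 bound=2 product=3
t=8: arr=0 -> substrate=0 bound=0 product=5
t=9: arr=0 -> substrate=0 bound=0 product=5
t=10: arr=2 -> substrate=0 bound=2 product=5
t=11: arr=0 -> substrate=0 bound=2 product=5
t=12: arr=2 -> substrate=1 bound=3 product=5

Answer: 3 3 3 3 2 2 2 2 0 0 2 2 3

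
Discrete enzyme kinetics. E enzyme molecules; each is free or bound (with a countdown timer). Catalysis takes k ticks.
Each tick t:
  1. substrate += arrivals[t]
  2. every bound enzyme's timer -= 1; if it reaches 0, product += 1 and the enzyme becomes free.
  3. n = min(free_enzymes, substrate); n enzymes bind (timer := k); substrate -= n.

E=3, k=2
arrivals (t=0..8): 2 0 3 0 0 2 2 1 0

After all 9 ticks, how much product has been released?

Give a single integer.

Answer: 8

Derivation:
t=0: arr=2 -> substrate=0 bound=2 product=0
t=1: arr=0 -> substrate=0 bound=2 product=0
t=2: arr=3 -> substrate=0 bound=3 product=2
t=3: arr=0 -> substrate=0 bound=3 product=2
t=4: arr=0 -> substrate=0 bound=0 product=5
t=5: arr=2 -> substrate=0 bound=2 product=5
t=6: arr=2 -> substrate=1 bound=3 product=5
t=7: arr=1 -> substrate=0 bound=3 product=7
t=8: arr=0 -> substrate=0 bound=2 product=8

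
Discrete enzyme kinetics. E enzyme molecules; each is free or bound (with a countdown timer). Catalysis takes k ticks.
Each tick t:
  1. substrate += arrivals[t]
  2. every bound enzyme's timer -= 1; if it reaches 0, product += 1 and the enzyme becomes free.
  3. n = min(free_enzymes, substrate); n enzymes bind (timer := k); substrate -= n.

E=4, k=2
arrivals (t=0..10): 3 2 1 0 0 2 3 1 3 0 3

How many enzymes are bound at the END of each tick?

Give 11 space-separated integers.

Answer: 3 4 3 2 0 2 4 4 4 3 4

Derivation:
t=0: arr=3 -> substrate=0 bound=3 product=0
t=1: arr=2 -> substrate=1 bound=4 product=0
t=2: arr=1 -> substrate=0 bound=3 product=3
t=3: arr=0 -> substrate=0 bound=2 product=4
t=4: arr=0 -> substrate=0 bound=0 product=6
t=5: arr=2 -> substrate=0 bound=2 product=6
t=6: arr=3 -> substrate=1 bound=4 product=6
t=7: arr=1 -> substrate=0 bound=4 product=8
t=8: arr=3 -> substrate=1 bound=4 product=10
t=9: arr=0 -> substrate=0 bound=3 product=12
t=10: arr=3 -> substrate=0 bound=4 product=14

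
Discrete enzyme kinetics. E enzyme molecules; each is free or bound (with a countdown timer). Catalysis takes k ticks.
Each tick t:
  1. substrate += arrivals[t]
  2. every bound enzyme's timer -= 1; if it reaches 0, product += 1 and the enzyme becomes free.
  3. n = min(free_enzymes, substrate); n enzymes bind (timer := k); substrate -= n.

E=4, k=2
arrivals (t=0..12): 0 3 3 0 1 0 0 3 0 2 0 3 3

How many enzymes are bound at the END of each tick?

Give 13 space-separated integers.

Answer: 0 3 4 3 3 1 0 3 3 2 2 3 4

Derivation:
t=0: arr=0 -> substrate=0 bound=0 product=0
t=1: arr=3 -> substrate=0 bound=3 product=0
t=2: arr=3 -> substrate=2 bound=4 product=0
t=3: arr=0 -> substrate=0 bound=3 product=3
t=4: arr=1 -> substrate=0 bound=3 product=4
t=5: arr=0 -> substrate=0 bound=1 product=6
t=6: arr=0 -> substrate=0 bound=0 product=7
t=7: arr=3 -> substrate=0 bound=3 product=7
t=8: arr=0 -> substrate=0 bound=3 product=7
t=9: arr=2 -> substrate=0 bound=2 product=10
t=10: arr=0 -> substrate=0 bound=2 product=10
t=11: arr=3 -> substrate=0 bound=3 product=12
t=12: arr=3 -> substrate=2 bound=4 product=12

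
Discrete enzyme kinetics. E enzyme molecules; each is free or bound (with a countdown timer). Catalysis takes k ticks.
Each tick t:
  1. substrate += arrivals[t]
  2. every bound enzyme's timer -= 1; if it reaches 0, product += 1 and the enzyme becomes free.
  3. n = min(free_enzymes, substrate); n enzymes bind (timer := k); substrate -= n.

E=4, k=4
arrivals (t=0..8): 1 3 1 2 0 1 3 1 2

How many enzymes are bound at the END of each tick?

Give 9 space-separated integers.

t=0: arr=1 -> substrate=0 bound=1 product=0
t=1: arr=3 -> substrate=0 bound=4 product=0
t=2: arr=1 -> substrate=1 bound=4 product=0
t=3: arr=2 -> substrate=3 bound=4 product=0
t=4: arr=0 -> substrate=2 bound=4 product=1
t=5: arr=1 -> substrate=0 bound=4 product=4
t=6: arr=3 -> substrate=3 bound=4 product=4
t=7: arr=1 -> substrate=4 bound=4 product=4
t=8: arr=2 -> substrate=5 bound=4 product=5

Answer: 1 4 4 4 4 4 4 4 4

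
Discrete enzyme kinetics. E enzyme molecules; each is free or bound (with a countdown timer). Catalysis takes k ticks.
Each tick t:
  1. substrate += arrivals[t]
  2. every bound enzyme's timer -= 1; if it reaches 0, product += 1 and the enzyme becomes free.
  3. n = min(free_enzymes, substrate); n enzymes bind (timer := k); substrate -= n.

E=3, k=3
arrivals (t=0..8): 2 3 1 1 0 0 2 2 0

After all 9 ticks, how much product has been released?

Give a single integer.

t=0: arr=2 -> substrate=0 bound=2 product=0
t=1: arr=3 -> substrate=2 bound=3 product=0
t=2: arr=1 -> substrate=3 bound=3 product=0
t=3: arr=1 -> substrate=2 bound=3 product=2
t=4: arr=0 -> substrate=1 bound=3 product=3
t=5: arr=0 -> substrate=1 bound=3 product=3
t=6: arr=2 -> substrate=1 bound=3 product=5
t=7: arr=2 -> substrate=2 bound=3 product=6
t=8: arr=0 -> substrate=2 bound=3 product=6

Answer: 6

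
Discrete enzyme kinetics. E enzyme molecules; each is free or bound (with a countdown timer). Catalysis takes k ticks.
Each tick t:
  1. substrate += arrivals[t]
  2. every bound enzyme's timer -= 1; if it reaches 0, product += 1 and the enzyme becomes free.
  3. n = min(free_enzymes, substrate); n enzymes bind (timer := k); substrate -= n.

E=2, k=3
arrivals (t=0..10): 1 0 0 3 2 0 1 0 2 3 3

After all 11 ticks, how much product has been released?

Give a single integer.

t=0: arr=1 -> substrate=0 bound=1 product=0
t=1: arr=0 -> substrate=0 bound=1 product=0
t=2: arr=0 -> substrate=0 bound=1 product=0
t=3: arr=3 -> substrate=1 bound=2 product=1
t=4: arr=2 -> substrate=3 bound=2 product=1
t=5: arr=0 -> substrate=3 bound=2 product=1
t=6: arr=1 -> substrate=2 bound=2 product=3
t=7: arr=0 -> substrate=2 bound=2 product=3
t=8: arr=2 -> substrate=4 bound=2 product=3
t=9: arr=3 -> substrate=5 bound=2 product=5
t=10: arr=3 -> substrate=8 bound=2 product=5

Answer: 5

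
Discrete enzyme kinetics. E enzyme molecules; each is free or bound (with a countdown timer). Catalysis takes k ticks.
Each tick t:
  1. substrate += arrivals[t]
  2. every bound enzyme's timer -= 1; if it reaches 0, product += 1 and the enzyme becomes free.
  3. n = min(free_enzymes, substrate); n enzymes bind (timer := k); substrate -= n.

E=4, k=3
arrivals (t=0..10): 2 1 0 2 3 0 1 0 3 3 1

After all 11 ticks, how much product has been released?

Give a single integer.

t=0: arr=2 -> substrate=0 bound=2 product=0
t=1: arr=1 -> substrate=0 bound=3 product=0
t=2: arr=0 -> substrate=0 bound=3 product=0
t=3: arr=2 -> substrate=0 bound=3 product=2
t=4: arr=3 -> substrate=1 bound=4 product=3
t=5: arr=0 -> substrate=1 bound=4 product=3
t=6: arr=1 -> substrate=0 bound=4 product=5
t=7: arr=0 -> substrate=0 bound=2 product=7
t=8: arr=3 -> substrate=1 bound=4 product=7
t=9: arr=3 -> substrate=2 bound=4 product=9
t=10: arr=1 -> substrate=3 bound=4 product=9

Answer: 9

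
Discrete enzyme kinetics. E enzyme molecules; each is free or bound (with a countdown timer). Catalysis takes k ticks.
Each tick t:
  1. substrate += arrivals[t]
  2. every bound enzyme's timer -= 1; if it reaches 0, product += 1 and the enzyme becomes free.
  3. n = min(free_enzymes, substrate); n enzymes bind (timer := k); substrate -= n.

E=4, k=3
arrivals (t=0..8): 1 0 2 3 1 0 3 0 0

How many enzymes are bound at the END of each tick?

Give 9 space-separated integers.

t=0: arr=1 -> substrate=0 bound=1 product=0
t=1: arr=0 -> substrate=0 bound=1 product=0
t=2: arr=2 -> substrate=0 bound=3 product=0
t=3: arr=3 -> substrate=1 bound=4 product=1
t=4: arr=1 -> substrate=2 bound=4 product=1
t=5: arr=0 -> substrate=0 bound=4 product=3
t=6: arr=3 -> substrate=1 bound=4 product=5
t=7: arr=0 -> substrate=1 bound=4 product=5
t=8: arr=0 -> substrate=0 bound=3 product=7

Answer: 1 1 3 4 4 4 4 4 3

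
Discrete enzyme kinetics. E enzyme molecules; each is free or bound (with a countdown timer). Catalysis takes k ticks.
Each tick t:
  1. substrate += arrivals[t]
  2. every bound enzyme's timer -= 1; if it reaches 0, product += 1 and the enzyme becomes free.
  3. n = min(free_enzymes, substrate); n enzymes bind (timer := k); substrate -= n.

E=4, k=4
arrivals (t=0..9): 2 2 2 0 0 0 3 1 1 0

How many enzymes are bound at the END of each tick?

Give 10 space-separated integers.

t=0: arr=2 -> substrate=0 bound=2 product=0
t=1: arr=2 -> substrate=0 bound=4 product=0
t=2: arr=2 -> substrate=2 bound=4 product=0
t=3: arr=0 -> substrate=2 bound=4 product=0
t=4: arr=0 -> substrate=0 bound=4 product=2
t=5: arr=0 -> substrate=0 bound=2 product=4
t=6: arr=3 -> substrate=1 bound=4 product=4
t=7: arr=1 -> substrate=2 bound=4 product=4
t=8: arr=1 -> substrate=1 bound=4 product=6
t=9: arr=0 -> substrate=1 bound=4 product=6

Answer: 2 4 4 4 4 2 4 4 4 4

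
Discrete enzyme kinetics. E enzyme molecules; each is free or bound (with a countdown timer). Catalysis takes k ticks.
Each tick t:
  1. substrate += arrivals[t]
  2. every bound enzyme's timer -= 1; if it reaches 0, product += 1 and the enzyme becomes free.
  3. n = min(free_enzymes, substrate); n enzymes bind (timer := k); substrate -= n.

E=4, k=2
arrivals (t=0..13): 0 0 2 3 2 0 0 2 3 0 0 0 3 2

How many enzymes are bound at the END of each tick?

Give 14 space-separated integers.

t=0: arr=0 -> substrate=0 bound=0 product=0
t=1: arr=0 -> substrate=0 bound=0 product=0
t=2: arr=2 -> substrate=0 bound=2 product=0
t=3: arr=3 -> substrate=1 bound=4 product=0
t=4: arr=2 -> substrate=1 bound=4 product=2
t=5: arr=0 -> substrate=0 bound=3 product=4
t=6: arr=0 -> substrate=0 bound=1 product=6
t=7: arr=2 -> substrate=0 bound=2 product=7
t=8: arr=3 -> substrate=1 bound=4 product=7
t=9: arr=0 -> substrate=0 bound=3 product=9
t=10: arr=0 -> substrate=0 bound=1 product=11
t=11: arr=0 -> substrate=0 bound=0 product=12
t=12: arr=3 -> substrate=0 bound=3 product=12
t=13: arr=2 -> substrate=1 bound=4 product=12

Answer: 0 0 2 4 4 3 1 2 4 3 1 0 3 4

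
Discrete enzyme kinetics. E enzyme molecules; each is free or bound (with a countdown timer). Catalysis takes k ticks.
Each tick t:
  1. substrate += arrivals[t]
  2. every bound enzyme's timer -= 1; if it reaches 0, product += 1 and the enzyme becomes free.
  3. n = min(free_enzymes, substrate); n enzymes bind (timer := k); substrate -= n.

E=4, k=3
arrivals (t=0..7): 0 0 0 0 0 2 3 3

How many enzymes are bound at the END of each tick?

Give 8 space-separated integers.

t=0: arr=0 -> substrate=0 bound=0 product=0
t=1: arr=0 -> substrate=0 bound=0 product=0
t=2: arr=0 -> substrate=0 bound=0 product=0
t=3: arr=0 -> substrate=0 bound=0 product=0
t=4: arr=0 -> substrate=0 bound=0 product=0
t=5: arr=2 -> substrate=0 bound=2 product=0
t=6: arr=3 -> substrate=1 bound=4 product=0
t=7: arr=3 -> substrate=4 bound=4 product=0

Answer: 0 0 0 0 0 2 4 4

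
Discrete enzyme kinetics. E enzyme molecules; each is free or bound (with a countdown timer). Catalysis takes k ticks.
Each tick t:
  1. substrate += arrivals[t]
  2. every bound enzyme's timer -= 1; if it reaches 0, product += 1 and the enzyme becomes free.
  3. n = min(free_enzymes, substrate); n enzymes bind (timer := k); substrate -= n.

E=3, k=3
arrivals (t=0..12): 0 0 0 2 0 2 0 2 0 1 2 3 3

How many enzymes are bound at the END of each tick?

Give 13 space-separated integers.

Answer: 0 0 0 2 2 3 2 3 3 3 3 3 3

Derivation:
t=0: arr=0 -> substrate=0 bound=0 product=0
t=1: arr=0 -> substrate=0 bound=0 product=0
t=2: arr=0 -> substrate=0 bound=0 product=0
t=3: arr=2 -> substrate=0 bound=2 product=0
t=4: arr=0 -> substrate=0 bound=2 product=0
t=5: arr=2 -> substrate=1 bound=3 product=0
t=6: arr=0 -> substrate=0 bound=2 product=2
t=7: arr=2 -> substrate=1 bound=3 product=2
t=8: arr=0 -> substrate=0 bound=3 product=3
t=9: arr=1 -> substrate=0 bound=3 product=4
t=10: arr=2 -> substrate=1 bound=3 product=5
t=11: arr=3 -> substrate=3 bound=3 product=6
t=12: arr=3 -> substrate=5 bound=3 product=7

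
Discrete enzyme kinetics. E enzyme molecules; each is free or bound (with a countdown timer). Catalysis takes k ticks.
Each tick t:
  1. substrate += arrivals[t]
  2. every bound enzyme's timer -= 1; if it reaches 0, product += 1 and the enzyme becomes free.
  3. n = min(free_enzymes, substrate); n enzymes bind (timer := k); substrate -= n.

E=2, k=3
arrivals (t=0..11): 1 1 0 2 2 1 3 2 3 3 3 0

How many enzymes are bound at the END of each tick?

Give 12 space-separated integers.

Answer: 1 2 2 2 2 2 2 2 2 2 2 2

Derivation:
t=0: arr=1 -> substrate=0 bound=1 product=0
t=1: arr=1 -> substrate=0 bound=2 product=0
t=2: arr=0 -> substrate=0 bound=2 product=0
t=3: arr=2 -> substrate=1 bound=2 product=1
t=4: arr=2 -> substrate=2 bound=2 product=2
t=5: arr=1 -> substrate=3 bound=2 product=2
t=6: arr=3 -> substrate=5 bound=2 product=3
t=7: arr=2 -> substrate=6 bound=2 product=4
t=8: arr=3 -> substrate=9 bound=2 product=4
t=9: arr=3 -> substrate=11 bound=2 product=5
t=10: arr=3 -> substrate=13 bound=2 product=6
t=11: arr=0 -> substrate=13 bound=2 product=6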